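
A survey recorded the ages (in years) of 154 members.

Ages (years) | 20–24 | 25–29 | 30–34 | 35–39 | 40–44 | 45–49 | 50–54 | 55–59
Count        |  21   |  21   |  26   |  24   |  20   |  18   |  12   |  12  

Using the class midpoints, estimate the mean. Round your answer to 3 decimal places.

Midpoints: 22, 27, 32, 37, 42, 47, 52, 57
Σfm = 21×22 + 21×27 + 26×32 + 24×37 + 20×42 + 18×47 + 12×52 + 12×57 = 5743
n = Σf = 154
Mean = 5743 / 154 = 37.2922

37.292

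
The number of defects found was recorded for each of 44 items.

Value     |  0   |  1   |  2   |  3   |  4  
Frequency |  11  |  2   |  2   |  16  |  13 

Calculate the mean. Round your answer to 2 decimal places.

2.41

Values: 0, 1, 2, 3, 4
Σfx = 11×0 + 2×1 + 2×2 + 16×3 + 13×4 = 106
n = Σf = 44
Mean = 106 / 44 = 2.4091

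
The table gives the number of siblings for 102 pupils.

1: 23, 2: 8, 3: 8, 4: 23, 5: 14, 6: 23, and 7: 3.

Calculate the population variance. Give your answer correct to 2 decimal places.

3.67

Values: 1, 2, 3, 4, 5, 6, 7
n = 102, Σfx = 384, mean = 3.7647
Σfx² = 1820
Σf(x − x̄)² = Σfx² − (Σfx)²/n = 1820 − 384²/102 = 374.3529
Population variance = 374.3529 / 102 = 3.6701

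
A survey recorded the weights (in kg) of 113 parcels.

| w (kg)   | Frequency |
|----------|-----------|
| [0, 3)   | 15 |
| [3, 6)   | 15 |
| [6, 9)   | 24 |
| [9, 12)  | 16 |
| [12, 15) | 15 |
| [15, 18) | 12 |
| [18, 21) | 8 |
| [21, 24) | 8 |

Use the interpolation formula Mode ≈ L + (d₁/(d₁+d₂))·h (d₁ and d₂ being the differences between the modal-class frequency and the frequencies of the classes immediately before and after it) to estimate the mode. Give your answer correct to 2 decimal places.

Modal class: [6, 9) (highest frequency 24).
d₁ = 24 − 15 = 9, d₂ = 24 − 16 = 8
Mode ≈ 6 + (9/(9+8)) × 3 = 6 + 1.5882 = 7.5882

7.59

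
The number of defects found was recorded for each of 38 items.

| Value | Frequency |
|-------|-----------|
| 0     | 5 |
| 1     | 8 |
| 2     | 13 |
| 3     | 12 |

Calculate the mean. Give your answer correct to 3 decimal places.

1.842

Values: 0, 1, 2, 3
Σfx = 5×0 + 8×1 + 13×2 + 12×3 = 70
n = Σf = 38
Mean = 70 / 38 = 1.8421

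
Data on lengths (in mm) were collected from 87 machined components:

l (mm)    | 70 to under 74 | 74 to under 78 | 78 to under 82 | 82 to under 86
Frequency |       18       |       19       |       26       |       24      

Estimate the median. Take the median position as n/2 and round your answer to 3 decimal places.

Cumulative frequencies: 18, 37, 63, 87
n = 87; position = n/2 = 43.5.
This falls in the class 78 to under 82: L = 78, F = 37, f = 26, h = 4.
Median ≈ 78 + ((43.5 − 37) / 26) × 4 = 79.0000

79.000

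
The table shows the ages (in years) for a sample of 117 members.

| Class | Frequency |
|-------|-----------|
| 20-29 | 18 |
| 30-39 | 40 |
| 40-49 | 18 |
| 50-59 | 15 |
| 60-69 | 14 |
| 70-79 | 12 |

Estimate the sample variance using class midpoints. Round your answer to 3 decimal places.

Midpoints: 24.5, 34.5, 44.5, 54.5, 64.5, 74.5
n = 117, Σfm = 5236.5, mean = 44.7564
Σfm² = 263459.25
Σf(m − x̄)² = Σfm² − (Σfm)²/n = 263459.25 − 5236.5²/117 = 29092.3077
Sample variance = 29092.3077 / 116 = 250.7958

250.796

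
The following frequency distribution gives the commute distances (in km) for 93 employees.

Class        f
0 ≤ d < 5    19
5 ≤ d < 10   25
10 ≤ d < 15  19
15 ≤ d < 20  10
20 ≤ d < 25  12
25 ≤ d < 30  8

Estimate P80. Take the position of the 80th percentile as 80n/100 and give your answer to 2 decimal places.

20.58

Cumulative frequencies: 19, 44, 63, 73, 85, 93
n = 93; position = 80n/100 = 74.4.
This falls in the class 20 ≤ d < 25: L = 20, F = 73, f = 12, h = 5.
80th percentile ≈ 20 + ((74.4 − 73) / 12) × 5 = 20.5833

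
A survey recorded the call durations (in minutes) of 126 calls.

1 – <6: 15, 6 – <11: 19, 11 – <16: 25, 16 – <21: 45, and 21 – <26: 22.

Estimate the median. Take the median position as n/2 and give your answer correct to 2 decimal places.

16.44

Cumulative frequencies: 15, 34, 59, 104, 126
n = 126; position = n/2 = 63.
This falls in the class 16 – <21: L = 16, F = 59, f = 45, h = 5.
Median ≈ 16 + ((63 − 59) / 45) × 5 = 16.4444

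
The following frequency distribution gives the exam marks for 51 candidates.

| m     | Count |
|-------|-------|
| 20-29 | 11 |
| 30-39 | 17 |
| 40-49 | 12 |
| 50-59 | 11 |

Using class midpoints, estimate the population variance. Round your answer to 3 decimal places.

Midpoints: 24.5, 34.5, 44.5, 54.5
n = 51, Σfm = 1989.5, mean = 39.0098
Σfm² = 83272.75
Σf(m − x̄)² = Σfm² − (Σfm)²/n = 83272.75 − 1989.5²/51 = 5662.7451
Population variance = 5662.7451 / 51 = 111.0342

111.034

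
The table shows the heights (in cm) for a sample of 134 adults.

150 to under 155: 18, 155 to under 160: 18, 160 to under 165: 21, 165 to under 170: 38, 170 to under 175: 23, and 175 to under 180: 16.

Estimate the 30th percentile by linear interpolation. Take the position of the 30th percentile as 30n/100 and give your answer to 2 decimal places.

Cumulative frequencies: 18, 36, 57, 95, 118, 134
n = 134; position = 30n/100 = 40.2.
This falls in the class 160 to under 165: L = 160, F = 36, f = 21, h = 5.
30th percentile ≈ 160 + ((40.2 − 36) / 21) × 5 = 161.0000

161.00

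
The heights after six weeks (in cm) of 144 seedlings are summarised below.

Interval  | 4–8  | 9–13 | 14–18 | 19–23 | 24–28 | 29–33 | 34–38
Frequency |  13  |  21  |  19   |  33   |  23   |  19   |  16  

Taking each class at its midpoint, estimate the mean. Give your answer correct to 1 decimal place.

Midpoints: 6, 11, 16, 21, 26, 31, 36
Σfm = 13×6 + 21×11 + 19×16 + 33×21 + 23×26 + 19×31 + 16×36 = 3069
n = Σf = 144
Mean = 3069 / 144 = 21.3125

21.3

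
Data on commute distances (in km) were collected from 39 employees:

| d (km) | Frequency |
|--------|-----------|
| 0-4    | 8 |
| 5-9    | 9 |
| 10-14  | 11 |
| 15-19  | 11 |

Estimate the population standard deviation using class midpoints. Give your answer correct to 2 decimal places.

5.49

Midpoints: 2, 7, 12, 17
n = 39, Σfm = 398, mean = 10.2051
Σfm² = 5236
Σf(m − x̄)² = Σfm² − (Σfm)²/n = 5236 − 398²/39 = 1174.3590
Population variance = 1174.3590 / 39 = 30.1118
Standard deviation = √30.1118 = 5.4874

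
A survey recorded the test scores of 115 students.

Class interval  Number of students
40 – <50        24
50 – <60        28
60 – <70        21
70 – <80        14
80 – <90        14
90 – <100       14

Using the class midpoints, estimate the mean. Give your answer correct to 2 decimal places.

Midpoints: 45, 55, 65, 75, 85, 95
Σfm = 24×45 + 28×55 + 21×65 + 14×75 + 14×85 + 14×95 = 7555
n = Σf = 115
Mean = 7555 / 115 = 65.6957

65.70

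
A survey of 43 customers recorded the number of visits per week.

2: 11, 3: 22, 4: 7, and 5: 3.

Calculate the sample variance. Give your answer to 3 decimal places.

0.712

Values: 2, 3, 4, 5
n = 43, Σfx = 131, mean = 3.0465
Σfx² = 429
Σf(x − x̄)² = Σfx² − (Σfx)²/n = 429 − 131²/43 = 29.9070
Sample variance = 29.9070 / 42 = 0.7121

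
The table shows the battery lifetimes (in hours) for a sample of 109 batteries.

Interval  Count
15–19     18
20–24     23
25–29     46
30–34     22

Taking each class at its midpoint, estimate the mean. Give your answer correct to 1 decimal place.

25.3

Midpoints: 17, 22, 27, 32
Σfm = 18×17 + 23×22 + 46×27 + 22×32 = 2758
n = Σf = 109
Mean = 2758 / 109 = 25.3028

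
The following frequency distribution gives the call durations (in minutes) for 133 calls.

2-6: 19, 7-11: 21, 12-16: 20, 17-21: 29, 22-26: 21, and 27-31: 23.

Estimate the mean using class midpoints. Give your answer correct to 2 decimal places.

Midpoints: 4, 9, 14, 19, 24, 29
Σfm = 19×4 + 21×9 + 20×14 + 29×19 + 21×24 + 23×29 = 2267
n = Σf = 133
Mean = 2267 / 133 = 17.0451

17.05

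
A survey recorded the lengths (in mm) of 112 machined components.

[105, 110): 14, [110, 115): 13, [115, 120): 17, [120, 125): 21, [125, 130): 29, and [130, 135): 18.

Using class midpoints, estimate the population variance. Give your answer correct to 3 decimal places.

Midpoints: 107.5, 112.5, 117.5, 122.5, 127.5, 132.5
n = 112, Σfm = 13620, mean = 121.6071
Σfm² = 1663600
Σf(m − x̄)² = Σfm² − (Σfm)²/n = 1663600 − 13620²/112 = 7310.7143
Population variance = 7310.7143 / 112 = 65.2742

65.274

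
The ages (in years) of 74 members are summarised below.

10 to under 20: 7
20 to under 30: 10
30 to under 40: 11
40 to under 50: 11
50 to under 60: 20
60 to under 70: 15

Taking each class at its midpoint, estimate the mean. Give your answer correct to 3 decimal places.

Midpoints: 15, 25, 35, 45, 55, 65
Σfm = 7×15 + 10×25 + 11×35 + 11×45 + 20×55 + 15×65 = 3310
n = Σf = 74
Mean = 3310 / 74 = 44.7297

44.730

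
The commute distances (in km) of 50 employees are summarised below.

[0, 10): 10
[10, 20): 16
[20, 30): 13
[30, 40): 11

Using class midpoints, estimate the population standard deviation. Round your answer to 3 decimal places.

Midpoints: 5, 15, 25, 35
n = 50, Σfm = 1000, mean = 20.0000
Σfm² = 25450
Σf(m − x̄)² = Σfm² − (Σfm)²/n = 25450 − 1000²/50 = 5450.0000
Population variance = 5450.0000 / 50 = 109.0000
Standard deviation = √109.0000 = 10.4403

10.440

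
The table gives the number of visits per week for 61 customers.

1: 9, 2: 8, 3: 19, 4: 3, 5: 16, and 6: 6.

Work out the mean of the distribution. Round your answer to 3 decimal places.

Values: 1, 2, 3, 4, 5, 6
Σfx = 9×1 + 8×2 + 19×3 + 3×4 + 16×5 + 6×6 = 210
n = Σf = 61
Mean = 210 / 61 = 3.4426

3.443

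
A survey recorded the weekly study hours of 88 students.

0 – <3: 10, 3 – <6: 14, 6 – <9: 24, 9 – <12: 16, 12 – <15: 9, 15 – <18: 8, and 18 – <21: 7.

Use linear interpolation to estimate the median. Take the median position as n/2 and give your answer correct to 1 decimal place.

8.5

Cumulative frequencies: 10, 24, 48, 64, 73, 81, 88
n = 88; position = n/2 = 44.
This falls in the class 6 – <9: L = 6, F = 24, f = 24, h = 3.
Median ≈ 6 + ((44 − 24) / 24) × 3 = 8.5000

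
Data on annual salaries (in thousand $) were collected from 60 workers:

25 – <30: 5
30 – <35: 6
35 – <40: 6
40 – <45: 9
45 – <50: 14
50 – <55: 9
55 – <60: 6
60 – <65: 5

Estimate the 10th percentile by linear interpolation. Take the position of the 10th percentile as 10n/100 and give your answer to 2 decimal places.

Cumulative frequencies: 5, 11, 17, 26, 40, 49, 55, 60
n = 60; position = 10n/100 = 6.
This falls in the class 30 – <35: L = 30, F = 5, f = 6, h = 5.
10th percentile ≈ 30 + ((6 − 5) / 6) × 5 = 30.8333

30.83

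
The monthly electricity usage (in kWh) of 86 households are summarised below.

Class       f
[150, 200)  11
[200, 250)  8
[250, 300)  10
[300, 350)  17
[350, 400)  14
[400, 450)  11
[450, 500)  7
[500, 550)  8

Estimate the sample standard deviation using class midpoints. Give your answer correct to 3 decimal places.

Midpoints: 175, 225, 275, 325, 375, 425, 475, 525
n = 86, Σfm = 29450, mean = 342.4419
Σfm² = 11033750
Σf(m − x̄)² = Σfm² − (Σfm)²/n = 11033750 − 29450²/86 = 948837.2093
Sample variance = 948837.2093 / 85 = 11162.7907
Standard deviation = √11162.7907 = 105.6541

105.654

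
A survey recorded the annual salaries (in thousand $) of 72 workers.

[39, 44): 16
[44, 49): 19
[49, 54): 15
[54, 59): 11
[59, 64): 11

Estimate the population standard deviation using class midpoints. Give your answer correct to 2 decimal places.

Midpoints: 41.5, 46.5, 51.5, 56.5, 61.5
n = 72, Σfm = 3618, mean = 50.2500
Σfm² = 185142
Σf(m − x̄)² = Σfm² − (Σfm)²/n = 185142 − 3618²/72 = 3337.5000
Population variance = 3337.5000 / 72 = 46.3542
Standard deviation = √46.3542 = 6.8084

6.81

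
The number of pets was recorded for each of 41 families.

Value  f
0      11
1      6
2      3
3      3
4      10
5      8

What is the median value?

3

Cumulative frequencies: 11, 17, 20, 23, 33, 41
n = 41, so the median is the value in position (n+1)/2 = 21.
Position 21 falls at value 3.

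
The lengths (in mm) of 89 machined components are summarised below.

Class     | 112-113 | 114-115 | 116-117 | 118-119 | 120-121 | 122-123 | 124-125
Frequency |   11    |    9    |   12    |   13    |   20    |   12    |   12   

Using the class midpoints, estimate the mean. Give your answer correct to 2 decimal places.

118.88

Midpoints: 112.5, 114.5, 116.5, 118.5, 120.5, 122.5, 124.5
Σfm = 11×112.5 + 9×114.5 + 12×116.5 + 13×118.5 + 20×120.5 + 12×122.5 + 12×124.5 = 10580.5
n = Σf = 89
Mean = 10580.5 / 89 = 118.8820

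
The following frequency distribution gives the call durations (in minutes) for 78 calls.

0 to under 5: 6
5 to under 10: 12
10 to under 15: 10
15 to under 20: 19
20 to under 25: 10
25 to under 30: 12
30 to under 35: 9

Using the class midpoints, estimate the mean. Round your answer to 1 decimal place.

18.1

Midpoints: 2.5, 7.5, 12.5, 17.5, 22.5, 27.5, 32.5
Σfm = 6×2.5 + 12×7.5 + 10×12.5 + 19×17.5 + 10×22.5 + 12×27.5 + 9×32.5 = 1410
n = Σf = 78
Mean = 1410 / 78 = 18.0769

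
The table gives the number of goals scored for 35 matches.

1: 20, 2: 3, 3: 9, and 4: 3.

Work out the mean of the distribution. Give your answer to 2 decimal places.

Values: 1, 2, 3, 4
Σfx = 20×1 + 3×2 + 9×3 + 3×4 = 65
n = Σf = 35
Mean = 65 / 35 = 1.8571

1.86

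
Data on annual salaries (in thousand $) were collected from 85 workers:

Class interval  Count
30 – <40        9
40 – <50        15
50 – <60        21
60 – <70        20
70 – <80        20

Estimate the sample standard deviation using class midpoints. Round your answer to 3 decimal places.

13.021

Midpoints: 35, 45, 55, 65, 75
n = 85, Σfm = 4945, mean = 58.1765
Σfm² = 301925
Σf(m − x̄)² = Σfm² − (Σfm)²/n = 301925 − 4945²/85 = 14242.3529
Sample variance = 14242.3529 / 84 = 169.5518
Standard deviation = √169.5518 = 13.0212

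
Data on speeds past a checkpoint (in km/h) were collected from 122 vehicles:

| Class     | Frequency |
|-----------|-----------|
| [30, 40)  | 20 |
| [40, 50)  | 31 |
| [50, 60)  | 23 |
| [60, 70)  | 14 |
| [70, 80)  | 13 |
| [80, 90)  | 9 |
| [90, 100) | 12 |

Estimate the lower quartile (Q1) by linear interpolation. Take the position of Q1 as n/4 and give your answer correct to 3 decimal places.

43.387

Cumulative frequencies: 20, 51, 74, 88, 101, 110, 122
n = 122; position = n/4 = 30.5.
This falls in the class [40, 50): L = 40, F = 20, f = 31, h = 10.
Lower quartile ≈ 40 + ((30.5 − 20) / 31) × 10 = 43.3871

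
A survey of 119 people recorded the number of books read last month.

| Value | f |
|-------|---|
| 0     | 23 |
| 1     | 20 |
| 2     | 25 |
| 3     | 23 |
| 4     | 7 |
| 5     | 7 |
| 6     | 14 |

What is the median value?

2

Cumulative frequencies: 23, 43, 68, 91, 98, 105, 119
n = 119, so the median is the value in position (n+1)/2 = 60.
Position 60 falls at value 2.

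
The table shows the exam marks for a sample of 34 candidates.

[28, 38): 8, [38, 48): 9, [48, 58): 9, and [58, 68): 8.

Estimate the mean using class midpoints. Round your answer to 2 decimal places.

48.00

Midpoints: 33, 43, 53, 63
Σfm = 8×33 + 9×43 + 9×53 + 8×63 = 1632
n = Σf = 34
Mean = 1632 / 34 = 48.0000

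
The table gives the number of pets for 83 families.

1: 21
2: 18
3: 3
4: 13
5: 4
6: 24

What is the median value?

Cumulative frequencies: 21, 39, 42, 55, 59, 83
n = 83, so the median is the value in position (n+1)/2 = 42.
Position 42 falls at value 3.

3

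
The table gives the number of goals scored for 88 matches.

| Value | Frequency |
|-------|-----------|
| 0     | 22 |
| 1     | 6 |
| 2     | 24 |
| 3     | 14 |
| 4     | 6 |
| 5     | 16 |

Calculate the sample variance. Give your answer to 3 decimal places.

Values: 0, 1, 2, 3, 4, 5
n = 88, Σfx = 200, mean = 2.2727
Σfx² = 724
Σf(x − x̄)² = Σfx² − (Σfx)²/n = 724 − 200²/88 = 269.4545
Sample variance = 269.4545 / 87 = 3.0972

3.097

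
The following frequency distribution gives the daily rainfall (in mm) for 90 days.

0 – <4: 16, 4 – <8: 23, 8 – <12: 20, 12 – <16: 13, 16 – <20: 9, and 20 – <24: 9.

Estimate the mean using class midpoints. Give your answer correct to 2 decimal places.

Midpoints: 2, 6, 10, 14, 18, 22
Σfm = 16×2 + 23×6 + 20×10 + 13×14 + 9×18 + 9×22 = 912
n = Σf = 90
Mean = 912 / 90 = 10.1333

10.13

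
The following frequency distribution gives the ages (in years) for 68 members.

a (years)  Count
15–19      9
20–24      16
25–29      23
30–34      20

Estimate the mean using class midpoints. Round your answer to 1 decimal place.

26.0

Midpoints: 17, 22, 27, 32
Σfm = 9×17 + 16×22 + 23×27 + 20×32 = 1766
n = Σf = 68
Mean = 1766 / 68 = 25.9706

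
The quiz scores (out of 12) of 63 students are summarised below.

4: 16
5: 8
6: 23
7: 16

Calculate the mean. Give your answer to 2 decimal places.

5.62

Values: 4, 5, 6, 7
Σfx = 16×4 + 8×5 + 23×6 + 16×7 = 354
n = Σf = 63
Mean = 354 / 63 = 5.6190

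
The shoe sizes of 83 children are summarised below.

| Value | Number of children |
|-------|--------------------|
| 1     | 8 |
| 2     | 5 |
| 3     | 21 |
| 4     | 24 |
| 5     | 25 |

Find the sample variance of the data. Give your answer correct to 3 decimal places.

Values: 1, 2, 3, 4, 5
n = 83, Σfx = 302, mean = 3.6386
Σfx² = 1226
Σf(x − x̄)² = Σfx² − (Σfx)²/n = 1226 − 302²/83 = 127.1566
Sample variance = 127.1566 / 82 = 1.5507

1.551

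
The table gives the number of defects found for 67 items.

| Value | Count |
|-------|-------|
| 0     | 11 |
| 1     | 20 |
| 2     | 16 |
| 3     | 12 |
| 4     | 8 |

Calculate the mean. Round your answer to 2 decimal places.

1.79

Values: 0, 1, 2, 3, 4
Σfx = 11×0 + 20×1 + 16×2 + 12×3 + 8×4 = 120
n = Σf = 67
Mean = 120 / 67 = 1.7910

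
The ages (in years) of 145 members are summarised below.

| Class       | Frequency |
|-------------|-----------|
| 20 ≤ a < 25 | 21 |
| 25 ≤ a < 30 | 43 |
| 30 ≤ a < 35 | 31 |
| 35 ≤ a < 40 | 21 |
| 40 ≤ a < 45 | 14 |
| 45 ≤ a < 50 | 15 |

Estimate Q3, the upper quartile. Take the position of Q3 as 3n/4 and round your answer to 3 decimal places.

38.274

Cumulative frequencies: 21, 64, 95, 116, 130, 145
n = 145; position = 3n/4 = 108.75.
This falls in the class 35 ≤ a < 40: L = 35, F = 95, f = 21, h = 5.
Upper quartile ≈ 35 + ((108.75 − 95) / 21) × 5 = 38.2738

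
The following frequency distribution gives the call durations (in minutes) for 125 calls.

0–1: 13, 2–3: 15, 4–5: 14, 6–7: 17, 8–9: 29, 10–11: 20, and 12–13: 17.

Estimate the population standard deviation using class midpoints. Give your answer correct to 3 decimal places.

Midpoints: 0.5, 2.5, 4.5, 6.5, 8.5, 10.5, 12.5
n = 125, Σfm = 886.5, mean = 7.0920
Σfm² = 8055.25
Σf(m − x̄)² = Σfm² − (Σfm)²/n = 8055.25 − 886.5²/125 = 1768.1920
Population variance = 1768.1920 / 125 = 14.1455
Standard deviation = √14.1455 = 3.7611

3.761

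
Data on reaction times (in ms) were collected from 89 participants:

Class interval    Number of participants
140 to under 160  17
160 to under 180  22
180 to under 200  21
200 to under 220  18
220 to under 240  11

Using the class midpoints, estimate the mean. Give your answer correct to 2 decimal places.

186.40

Midpoints: 150, 170, 190, 210, 230
Σfm = 17×150 + 22×170 + 21×190 + 18×210 + 11×230 = 16590
n = Σf = 89
Mean = 16590 / 89 = 186.4045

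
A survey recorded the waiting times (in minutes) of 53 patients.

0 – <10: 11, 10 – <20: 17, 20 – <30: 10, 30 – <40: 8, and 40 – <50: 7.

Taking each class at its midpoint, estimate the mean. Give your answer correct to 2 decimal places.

21.79

Midpoints: 5, 15, 25, 35, 45
Σfm = 11×5 + 17×15 + 10×25 + 8×35 + 7×45 = 1155
n = Σf = 53
Mean = 1155 / 53 = 21.7925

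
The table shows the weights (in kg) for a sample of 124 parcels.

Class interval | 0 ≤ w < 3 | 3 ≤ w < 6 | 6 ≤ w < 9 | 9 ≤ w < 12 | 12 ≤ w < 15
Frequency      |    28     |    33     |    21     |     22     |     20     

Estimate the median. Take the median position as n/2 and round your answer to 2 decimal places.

Cumulative frequencies: 28, 61, 82, 104, 124
n = 124; position = n/2 = 62.
This falls in the class 6 ≤ w < 9: L = 6, F = 61, f = 21, h = 3.
Median ≈ 6 + ((62 − 61) / 21) × 3 = 6.1429

6.14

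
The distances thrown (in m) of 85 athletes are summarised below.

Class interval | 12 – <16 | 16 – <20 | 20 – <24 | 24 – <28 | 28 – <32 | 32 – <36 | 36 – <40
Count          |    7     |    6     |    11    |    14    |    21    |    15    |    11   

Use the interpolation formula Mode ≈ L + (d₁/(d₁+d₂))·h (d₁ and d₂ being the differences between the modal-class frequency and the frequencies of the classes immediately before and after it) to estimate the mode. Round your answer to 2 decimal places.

30.15

Modal class: 28 – <32 (highest frequency 21).
d₁ = 21 − 14 = 7, d₂ = 21 − 15 = 6
Mode ≈ 28 + (7/(7+6)) × 4 = 28 + 2.1538 = 30.1538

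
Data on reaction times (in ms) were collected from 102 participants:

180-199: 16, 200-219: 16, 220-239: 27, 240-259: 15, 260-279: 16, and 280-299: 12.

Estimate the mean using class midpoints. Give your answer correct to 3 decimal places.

Midpoints: 189.5, 209.5, 229.5, 249.5, 269.5, 289.5
Σfm = 16×189.5 + 16×209.5 + 27×229.5 + 15×249.5 + 16×269.5 + 12×289.5 = 24109
n = Σf = 102
Mean = 24109 / 102 = 236.3627

236.363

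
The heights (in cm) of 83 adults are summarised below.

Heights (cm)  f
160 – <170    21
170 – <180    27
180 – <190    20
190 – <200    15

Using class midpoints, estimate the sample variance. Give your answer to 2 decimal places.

Midpoints: 165, 175, 185, 195
n = 83, Σfm = 14815, mean = 178.4940
Σfm² = 2653475
Σf(m − x̄)² = Σfm² − (Σfm)²/n = 2653475 − 14815²/83 = 9086.7470
Sample variance = 9086.7470 / 82 = 110.8140

110.81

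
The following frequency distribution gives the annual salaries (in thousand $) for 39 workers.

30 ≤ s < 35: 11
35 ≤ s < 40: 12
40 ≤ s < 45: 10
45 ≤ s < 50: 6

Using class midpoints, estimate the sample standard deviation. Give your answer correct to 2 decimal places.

5.25

Midpoints: 32.5, 37.5, 42.5, 47.5
n = 39, Σfm = 1517.5, mean = 38.9103
Σfm² = 60093.75
Σf(m − x̄)² = Σfm² − (Σfm)²/n = 60093.75 − 1517.5²/39 = 1047.4359
Sample variance = 1047.4359 / 38 = 27.5641
Standard deviation = √27.5641 = 5.2502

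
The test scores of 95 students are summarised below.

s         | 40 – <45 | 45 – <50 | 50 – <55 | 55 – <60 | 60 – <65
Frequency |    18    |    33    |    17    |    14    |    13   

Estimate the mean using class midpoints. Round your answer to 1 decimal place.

Midpoints: 42.5, 47.5, 52.5, 57.5, 62.5
Σfm = 18×42.5 + 33×47.5 + 17×52.5 + 14×57.5 + 13×62.5 = 4842.5
n = Σf = 95
Mean = 4842.5 / 95 = 50.9737

51.0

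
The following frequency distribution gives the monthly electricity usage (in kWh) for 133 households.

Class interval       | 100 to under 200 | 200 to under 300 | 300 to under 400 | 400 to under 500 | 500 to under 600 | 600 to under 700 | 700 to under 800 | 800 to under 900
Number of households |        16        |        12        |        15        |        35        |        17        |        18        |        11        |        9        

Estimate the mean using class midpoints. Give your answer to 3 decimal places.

476.316

Midpoints: 150, 250, 350, 450, 550, 650, 750, 850
Σfm = 16×150 + 12×250 + 15×350 + 35×450 + 17×550 + 18×650 + 11×750 + 9×850 = 63350
n = Σf = 133
Mean = 63350 / 133 = 476.3158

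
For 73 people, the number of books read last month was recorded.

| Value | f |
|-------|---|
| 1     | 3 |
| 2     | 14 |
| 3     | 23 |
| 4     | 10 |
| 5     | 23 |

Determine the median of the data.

Cumulative frequencies: 3, 17, 40, 50, 73
n = 73, so the median is the value in position (n+1)/2 = 37.
Position 37 falls at value 3.

3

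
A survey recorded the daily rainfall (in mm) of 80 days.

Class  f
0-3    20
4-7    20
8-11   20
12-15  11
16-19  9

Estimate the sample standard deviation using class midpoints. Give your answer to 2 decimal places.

5.23

Midpoints: 1.5, 5.5, 9.5, 13.5, 17.5
n = 80, Σfm = 636, mean = 7.9500
Σfm² = 7216
Σf(m − x̄)² = Σfm² − (Σfm)²/n = 7216 − 636²/80 = 2159.8000
Sample variance = 2159.8000 / 79 = 27.3392
Standard deviation = √27.3392 = 5.2287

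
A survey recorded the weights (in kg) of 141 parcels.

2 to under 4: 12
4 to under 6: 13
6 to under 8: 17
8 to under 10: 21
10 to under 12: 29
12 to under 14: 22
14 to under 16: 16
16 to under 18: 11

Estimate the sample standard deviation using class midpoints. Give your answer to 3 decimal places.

Midpoints: 3, 5, 7, 9, 11, 13, 15, 17
n = 141, Σfm = 1441, mean = 10.2199
Σfm² = 16973
Σf(m − x̄)² = Σfm² − (Σfm)²/n = 16973 − 1441²/141 = 2246.1844
Sample variance = 2246.1844 / 140 = 16.0442
Standard deviation = √16.0442 = 4.0055

4.006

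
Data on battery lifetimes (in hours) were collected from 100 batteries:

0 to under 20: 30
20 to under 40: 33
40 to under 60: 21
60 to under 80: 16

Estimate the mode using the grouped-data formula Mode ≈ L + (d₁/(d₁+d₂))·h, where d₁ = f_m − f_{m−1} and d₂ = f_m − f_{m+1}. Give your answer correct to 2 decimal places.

24.00

Modal class: 20 to under 40 (highest frequency 33).
d₁ = 33 − 30 = 3, d₂ = 33 − 21 = 12
Mode ≈ 20 + (3/(3+12)) × 20 = 20 + 4.0000 = 24.0000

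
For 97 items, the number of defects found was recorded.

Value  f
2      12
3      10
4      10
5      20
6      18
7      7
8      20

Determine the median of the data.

Cumulative frequencies: 12, 22, 32, 52, 70, 77, 97
n = 97, so the median is the value in position (n+1)/2 = 49.
Position 49 falls at value 5.

5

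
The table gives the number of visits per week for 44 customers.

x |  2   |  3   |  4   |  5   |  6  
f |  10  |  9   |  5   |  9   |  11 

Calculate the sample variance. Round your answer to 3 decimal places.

2.370

Values: 2, 3, 4, 5, 6
n = 44, Σfx = 178, mean = 4.0455
Σfx² = 822
Σf(x − x̄)² = Σfx² − (Σfx)²/n = 822 − 178²/44 = 101.9091
Sample variance = 101.9091 / 43 = 2.3700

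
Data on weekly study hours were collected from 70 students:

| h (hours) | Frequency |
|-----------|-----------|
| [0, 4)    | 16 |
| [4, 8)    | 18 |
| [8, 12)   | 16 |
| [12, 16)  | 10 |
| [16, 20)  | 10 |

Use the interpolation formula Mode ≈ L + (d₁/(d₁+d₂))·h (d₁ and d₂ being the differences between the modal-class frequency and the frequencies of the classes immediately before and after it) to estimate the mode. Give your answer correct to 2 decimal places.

6.00

Modal class: [4, 8) (highest frequency 18).
d₁ = 18 − 16 = 2, d₂ = 18 − 16 = 2
Mode ≈ 4 + (2/(2+2)) × 4 = 4 + 2.0000 = 6.0000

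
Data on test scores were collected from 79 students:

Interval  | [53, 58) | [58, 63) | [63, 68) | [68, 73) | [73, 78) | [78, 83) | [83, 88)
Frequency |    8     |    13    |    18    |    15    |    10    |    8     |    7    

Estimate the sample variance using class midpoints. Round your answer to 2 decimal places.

77.38

Midpoints: 55.5, 60.5, 65.5, 70.5, 75.5, 80.5, 85.5
n = 79, Σfm = 5464.5, mean = 69.1709
Σfm² = 384019.75
Σf(m − x̄)² = Σfm² − (Σfm)²/n = 384019.75 − 5464.5²/79 = 6035.4430
Sample variance = 6035.4430 / 78 = 77.3775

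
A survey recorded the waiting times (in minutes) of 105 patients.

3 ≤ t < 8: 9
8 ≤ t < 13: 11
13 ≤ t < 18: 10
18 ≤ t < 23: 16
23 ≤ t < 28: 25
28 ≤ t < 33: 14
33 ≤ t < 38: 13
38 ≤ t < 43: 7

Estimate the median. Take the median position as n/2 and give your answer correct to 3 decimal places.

Cumulative frequencies: 9, 20, 30, 46, 71, 85, 98, 105
n = 105; position = n/2 = 52.5.
This falls in the class 23 ≤ t < 28: L = 23, F = 46, f = 25, h = 5.
Median ≈ 23 + ((52.5 − 46) / 25) × 5 = 24.3000

24.300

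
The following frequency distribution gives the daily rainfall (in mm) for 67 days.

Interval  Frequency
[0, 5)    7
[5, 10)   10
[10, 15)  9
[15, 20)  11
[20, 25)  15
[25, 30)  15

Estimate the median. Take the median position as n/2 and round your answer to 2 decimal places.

18.41

Cumulative frequencies: 7, 17, 26, 37, 52, 67
n = 67; position = n/2 = 33.5.
This falls in the class [15, 20): L = 15, F = 26, f = 11, h = 5.
Median ≈ 15 + ((33.5 − 26) / 11) × 5 = 18.4091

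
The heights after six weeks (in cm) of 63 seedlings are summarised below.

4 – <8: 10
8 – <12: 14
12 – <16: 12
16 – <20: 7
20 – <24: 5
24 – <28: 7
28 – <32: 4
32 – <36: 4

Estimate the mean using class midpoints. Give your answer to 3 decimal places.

16.540

Midpoints: 6, 10, 14, 18, 22, 26, 30, 34
Σfm = 10×6 + 14×10 + 12×14 + 7×18 + 5×22 + 7×26 + 4×30 + 4×34 = 1042
n = Σf = 63
Mean = 1042 / 63 = 16.5397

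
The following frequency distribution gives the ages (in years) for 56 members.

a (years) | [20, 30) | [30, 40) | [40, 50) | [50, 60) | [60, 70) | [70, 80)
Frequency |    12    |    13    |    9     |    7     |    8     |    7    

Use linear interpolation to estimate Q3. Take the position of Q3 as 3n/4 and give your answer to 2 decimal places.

Cumulative frequencies: 12, 25, 34, 41, 49, 56
n = 56; position = 3n/4 = 42.
This falls in the class [60, 70): L = 60, F = 41, f = 8, h = 10.
Upper quartile ≈ 60 + ((42 − 41) / 8) × 10 = 61.2500

61.25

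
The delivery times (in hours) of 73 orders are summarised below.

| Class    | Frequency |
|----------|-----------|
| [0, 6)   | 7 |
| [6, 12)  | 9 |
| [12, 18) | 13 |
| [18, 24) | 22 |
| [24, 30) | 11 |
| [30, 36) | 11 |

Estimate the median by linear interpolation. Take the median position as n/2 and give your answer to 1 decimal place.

20.0

Cumulative frequencies: 7, 16, 29, 51, 62, 73
n = 73; position = n/2 = 36.5.
This falls in the class [18, 24): L = 18, F = 29, f = 22, h = 6.
Median ≈ 18 + ((36.5 − 29) / 22) × 6 = 20.0455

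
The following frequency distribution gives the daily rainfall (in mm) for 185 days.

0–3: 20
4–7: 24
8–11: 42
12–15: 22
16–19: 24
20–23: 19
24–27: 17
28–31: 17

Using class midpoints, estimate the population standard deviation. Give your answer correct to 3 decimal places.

Midpoints: 1.5, 5.5, 9.5, 13.5, 17.5, 21.5, 25.5, 29.5
n = 185, Σfm = 2621.5, mean = 14.1703
Σfm² = 50552.25
Σf(m − x̄)² = Σfm² − (Σfm)²/n = 50552.25 − 2621.5²/185 = 13404.8865
Population variance = 13404.8865 / 185 = 72.4588
Standard deviation = √72.4588 = 8.5123

8.512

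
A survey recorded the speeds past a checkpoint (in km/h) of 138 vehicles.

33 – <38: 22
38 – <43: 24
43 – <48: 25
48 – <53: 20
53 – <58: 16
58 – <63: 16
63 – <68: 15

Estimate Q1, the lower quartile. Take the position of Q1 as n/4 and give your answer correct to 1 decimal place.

Cumulative frequencies: 22, 46, 71, 91, 107, 123, 138
n = 138; position = n/4 = 34.5.
This falls in the class 38 – <43: L = 38, F = 22, f = 24, h = 5.
Lower quartile ≈ 38 + ((34.5 − 22) / 24) × 5 = 40.6042

40.6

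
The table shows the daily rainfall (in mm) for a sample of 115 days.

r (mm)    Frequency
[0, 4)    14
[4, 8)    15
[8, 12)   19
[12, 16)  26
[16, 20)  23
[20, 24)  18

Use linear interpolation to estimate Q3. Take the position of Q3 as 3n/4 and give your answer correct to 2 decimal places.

18.13

Cumulative frequencies: 14, 29, 48, 74, 97, 115
n = 115; position = 3n/4 = 86.25.
This falls in the class [16, 20): L = 16, F = 74, f = 23, h = 4.
Upper quartile ≈ 16 + ((86.25 − 74) / 23) × 4 = 18.1304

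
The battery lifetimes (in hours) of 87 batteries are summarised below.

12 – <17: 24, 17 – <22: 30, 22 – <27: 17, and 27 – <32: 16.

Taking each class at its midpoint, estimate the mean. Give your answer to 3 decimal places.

20.937

Midpoints: 14.5, 19.5, 24.5, 29.5
Σfm = 24×14.5 + 30×19.5 + 17×24.5 + 16×29.5 = 1821.5
n = Σf = 87
Mean = 1821.5 / 87 = 20.9368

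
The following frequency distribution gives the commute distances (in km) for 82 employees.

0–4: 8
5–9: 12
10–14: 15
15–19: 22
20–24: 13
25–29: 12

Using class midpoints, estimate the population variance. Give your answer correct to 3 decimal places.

Midpoints: 2, 7, 12, 17, 22, 27
n = 82, Σfm = 1264, mean = 15.4146
Σfm² = 24178
Σf(m − x̄)² = Σfm² − (Σfm)²/n = 24178 − 1264²/82 = 4693.9024
Population variance = 4693.9024 / 82 = 57.2427

57.243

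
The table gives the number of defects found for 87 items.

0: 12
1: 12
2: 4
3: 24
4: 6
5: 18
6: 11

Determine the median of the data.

3

Cumulative frequencies: 12, 24, 28, 52, 58, 76, 87
n = 87, so the median is the value in position (n+1)/2 = 44.
Position 44 falls at value 3.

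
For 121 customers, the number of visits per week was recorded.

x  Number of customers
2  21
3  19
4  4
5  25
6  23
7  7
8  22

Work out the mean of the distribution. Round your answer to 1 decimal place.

5.0

Values: 2, 3, 4, 5, 6, 7, 8
Σfx = 21×2 + 19×3 + 4×4 + 25×5 + 23×6 + 7×7 + 22×8 = 603
n = Σf = 121
Mean = 603 / 121 = 4.9835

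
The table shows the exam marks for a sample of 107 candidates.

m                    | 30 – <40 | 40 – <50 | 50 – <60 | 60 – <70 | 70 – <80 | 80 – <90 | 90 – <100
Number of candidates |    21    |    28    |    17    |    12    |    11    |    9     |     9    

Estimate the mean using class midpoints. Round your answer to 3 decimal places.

Midpoints: 35, 45, 55, 65, 75, 85, 95
Σfm = 21×35 + 28×45 + 17×55 + 12×65 + 11×75 + 9×85 + 9×95 = 6155
n = Σf = 107
Mean = 6155 / 107 = 57.5234

57.523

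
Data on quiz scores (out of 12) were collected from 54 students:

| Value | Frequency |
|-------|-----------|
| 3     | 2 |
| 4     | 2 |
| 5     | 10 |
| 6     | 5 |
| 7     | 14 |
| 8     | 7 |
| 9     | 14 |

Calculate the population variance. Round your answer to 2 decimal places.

2.92

Values: 3, 4, 5, 6, 7, 8, 9
n = 54, Σfx = 374, mean = 6.9259
Σfx² = 2748
Σf(x − x̄)² = Σfx² − (Σfx)²/n = 2748 − 374²/54 = 157.7037
Population variance = 157.7037 / 54 = 2.9204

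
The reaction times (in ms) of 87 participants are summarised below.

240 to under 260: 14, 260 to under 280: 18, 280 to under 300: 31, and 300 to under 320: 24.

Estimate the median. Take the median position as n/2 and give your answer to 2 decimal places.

Cumulative frequencies: 14, 32, 63, 87
n = 87; position = n/2 = 43.5.
This falls in the class 280 to under 300: L = 280, F = 32, f = 31, h = 20.
Median ≈ 280 + ((43.5 − 32) / 31) × 20 = 287.4194

287.42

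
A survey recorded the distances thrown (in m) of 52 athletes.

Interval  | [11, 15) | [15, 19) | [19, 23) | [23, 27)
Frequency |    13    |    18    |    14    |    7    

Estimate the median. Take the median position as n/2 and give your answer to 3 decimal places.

Cumulative frequencies: 13, 31, 45, 52
n = 52; position = n/2 = 26.
This falls in the class [15, 19): L = 15, F = 13, f = 18, h = 4.
Median ≈ 15 + ((26 − 13) / 18) × 4 = 17.8889

17.889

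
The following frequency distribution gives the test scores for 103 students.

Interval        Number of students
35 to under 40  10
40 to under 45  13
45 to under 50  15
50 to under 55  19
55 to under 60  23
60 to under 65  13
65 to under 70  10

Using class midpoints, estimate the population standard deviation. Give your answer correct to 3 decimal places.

8.832

Midpoints: 37.5, 42.5, 47.5, 52.5, 57.5, 62.5, 67.5
n = 103, Σfm = 5447.5, mean = 52.8883
Σfm² = 296143.75
Σf(m − x̄)² = Σfm² − (Σfm)²/n = 296143.75 − 5447.5²/103 = 8034.4660
Population variance = 8034.4660 / 103 = 78.0045
Standard deviation = √78.0045 = 8.8320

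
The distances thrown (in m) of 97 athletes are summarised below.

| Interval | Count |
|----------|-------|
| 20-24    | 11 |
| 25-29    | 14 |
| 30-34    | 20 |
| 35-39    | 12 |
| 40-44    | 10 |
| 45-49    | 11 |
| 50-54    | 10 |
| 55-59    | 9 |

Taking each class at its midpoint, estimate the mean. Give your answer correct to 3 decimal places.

Midpoints: 22, 27, 32, 37, 42, 47, 52, 57
Σfm = 11×22 + 14×27 + 20×32 + 12×37 + 10×42 + 11×47 + 10×52 + 9×57 = 3674
n = Σf = 97
Mean = 3674 / 97 = 37.8763

37.876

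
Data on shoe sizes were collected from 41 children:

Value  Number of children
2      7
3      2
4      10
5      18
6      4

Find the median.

5

Cumulative frequencies: 7, 9, 19, 37, 41
n = 41, so the median is the value in position (n+1)/2 = 21.
Position 21 falls at value 5.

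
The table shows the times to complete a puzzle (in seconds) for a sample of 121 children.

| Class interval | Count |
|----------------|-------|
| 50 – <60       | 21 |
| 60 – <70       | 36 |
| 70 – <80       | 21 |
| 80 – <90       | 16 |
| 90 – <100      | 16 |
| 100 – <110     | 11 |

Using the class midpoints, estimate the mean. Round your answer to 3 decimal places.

75.248

Midpoints: 55, 65, 75, 85, 95, 105
Σfm = 21×55 + 36×65 + 21×75 + 16×85 + 16×95 + 11×105 = 9105
n = Σf = 121
Mean = 9105 / 121 = 75.2479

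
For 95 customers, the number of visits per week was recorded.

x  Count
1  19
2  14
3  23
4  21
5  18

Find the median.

3

Cumulative frequencies: 19, 33, 56, 77, 95
n = 95, so the median is the value in position (n+1)/2 = 48.
Position 48 falls at value 3.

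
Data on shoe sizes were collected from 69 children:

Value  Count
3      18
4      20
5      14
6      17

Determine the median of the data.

4

Cumulative frequencies: 18, 38, 52, 69
n = 69, so the median is the value in position (n+1)/2 = 35.
Position 35 falls at value 4.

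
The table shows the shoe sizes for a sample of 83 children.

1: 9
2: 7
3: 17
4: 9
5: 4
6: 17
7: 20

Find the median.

4

Cumulative frequencies: 9, 16, 33, 42, 46, 63, 83
n = 83, so the median is the value in position (n+1)/2 = 42.
Position 42 falls at value 4.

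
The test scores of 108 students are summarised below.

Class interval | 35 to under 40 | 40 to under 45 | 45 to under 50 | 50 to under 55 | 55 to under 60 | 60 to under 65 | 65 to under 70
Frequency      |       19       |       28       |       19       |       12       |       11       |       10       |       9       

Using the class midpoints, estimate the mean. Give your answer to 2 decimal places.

Midpoints: 37.5, 42.5, 47.5, 52.5, 57.5, 62.5, 67.5
Σfm = 19×37.5 + 28×42.5 + 19×47.5 + 12×52.5 + 11×57.5 + 10×62.5 + 9×67.5 = 5300
n = Σf = 108
Mean = 5300 / 108 = 49.0741

49.07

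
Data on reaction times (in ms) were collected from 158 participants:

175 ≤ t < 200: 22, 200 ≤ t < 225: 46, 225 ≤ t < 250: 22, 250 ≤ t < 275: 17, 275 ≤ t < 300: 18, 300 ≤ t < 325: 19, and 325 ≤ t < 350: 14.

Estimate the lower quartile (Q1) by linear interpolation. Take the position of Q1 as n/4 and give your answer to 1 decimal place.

209.5

Cumulative frequencies: 22, 68, 90, 107, 125, 144, 158
n = 158; position = n/4 = 39.5.
This falls in the class 200 ≤ t < 225: L = 200, F = 22, f = 46, h = 25.
Lower quartile ≈ 200 + ((39.5 − 22) / 46) × 25 = 209.5109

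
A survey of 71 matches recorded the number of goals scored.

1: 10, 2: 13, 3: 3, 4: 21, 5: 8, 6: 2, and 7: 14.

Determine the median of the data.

Cumulative frequencies: 10, 23, 26, 47, 55, 57, 71
n = 71, so the median is the value in position (n+1)/2 = 36.
Position 36 falls at value 4.

4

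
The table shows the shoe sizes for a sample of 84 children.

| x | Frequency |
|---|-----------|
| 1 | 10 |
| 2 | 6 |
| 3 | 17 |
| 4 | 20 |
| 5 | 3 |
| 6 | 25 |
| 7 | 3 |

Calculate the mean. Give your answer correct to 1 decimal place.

4.0

Values: 1, 2, 3, 4, 5, 6, 7
Σfx = 10×1 + 6×2 + 17×3 + 20×4 + 3×5 + 25×6 + 3×7 = 339
n = Σf = 84
Mean = 339 / 84 = 4.0357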